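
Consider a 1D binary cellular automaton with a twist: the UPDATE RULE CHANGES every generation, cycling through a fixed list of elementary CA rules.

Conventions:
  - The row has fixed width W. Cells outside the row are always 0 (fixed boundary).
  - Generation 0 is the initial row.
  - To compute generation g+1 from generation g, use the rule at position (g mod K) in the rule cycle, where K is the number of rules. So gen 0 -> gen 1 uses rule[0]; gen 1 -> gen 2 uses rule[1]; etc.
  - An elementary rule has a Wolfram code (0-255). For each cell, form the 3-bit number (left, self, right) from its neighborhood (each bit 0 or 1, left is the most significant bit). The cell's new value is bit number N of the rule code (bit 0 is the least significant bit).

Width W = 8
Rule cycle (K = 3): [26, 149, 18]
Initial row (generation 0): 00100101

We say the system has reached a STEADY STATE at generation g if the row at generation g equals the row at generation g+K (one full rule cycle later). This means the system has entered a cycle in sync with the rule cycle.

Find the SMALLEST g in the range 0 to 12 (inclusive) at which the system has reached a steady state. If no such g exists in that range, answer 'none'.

Answer: 6

Derivation:
Gen 0: 00100101
Gen 1 (rule 26): 01011000
Gen 2 (rule 149): 01000111
Gen 3 (rule 18): 10101000
Gen 4 (rule 26): 00000100
Gen 5 (rule 149): 11110111
Gen 6 (rule 18): 00000000
Gen 7 (rule 26): 00000000
Gen 8 (rule 149): 11111111
Gen 9 (rule 18): 00000000
Gen 10 (rule 26): 00000000
Gen 11 (rule 149): 11111111
Gen 12 (rule 18): 00000000
Gen 13 (rule 26): 00000000
Gen 14 (rule 149): 11111111
Gen 15 (rule 18): 00000000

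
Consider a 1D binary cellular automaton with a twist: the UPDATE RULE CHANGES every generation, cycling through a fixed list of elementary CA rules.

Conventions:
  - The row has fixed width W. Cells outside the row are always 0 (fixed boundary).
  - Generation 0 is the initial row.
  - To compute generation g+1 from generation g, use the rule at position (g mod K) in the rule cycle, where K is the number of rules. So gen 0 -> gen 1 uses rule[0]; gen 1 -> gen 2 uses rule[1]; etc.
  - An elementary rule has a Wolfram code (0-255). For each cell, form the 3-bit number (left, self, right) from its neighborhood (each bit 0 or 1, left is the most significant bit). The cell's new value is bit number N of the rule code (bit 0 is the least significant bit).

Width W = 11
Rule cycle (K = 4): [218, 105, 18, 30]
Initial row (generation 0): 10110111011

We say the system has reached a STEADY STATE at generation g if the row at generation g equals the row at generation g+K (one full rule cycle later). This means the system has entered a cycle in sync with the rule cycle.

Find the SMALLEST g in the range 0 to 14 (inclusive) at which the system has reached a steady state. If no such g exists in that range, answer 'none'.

Answer: 3

Derivation:
Gen 0: 10110111011
Gen 1 (rule 218): 00110111011
Gen 2 (rule 105): 10111101111
Gen 3 (rule 18): 00000000000
Gen 4 (rule 30): 00000000000
Gen 5 (rule 218): 00000000000
Gen 6 (rule 105): 11111111111
Gen 7 (rule 18): 00000000000
Gen 8 (rule 30): 00000000000
Gen 9 (rule 218): 00000000000
Gen 10 (rule 105): 11111111111
Gen 11 (rule 18): 00000000000
Gen 12 (rule 30): 00000000000
Gen 13 (rule 218): 00000000000
Gen 14 (rule 105): 11111111111
Gen 15 (rule 18): 00000000000
Gen 16 (rule 30): 00000000000
Gen 17 (rule 218): 00000000000
Gen 18 (rule 105): 11111111111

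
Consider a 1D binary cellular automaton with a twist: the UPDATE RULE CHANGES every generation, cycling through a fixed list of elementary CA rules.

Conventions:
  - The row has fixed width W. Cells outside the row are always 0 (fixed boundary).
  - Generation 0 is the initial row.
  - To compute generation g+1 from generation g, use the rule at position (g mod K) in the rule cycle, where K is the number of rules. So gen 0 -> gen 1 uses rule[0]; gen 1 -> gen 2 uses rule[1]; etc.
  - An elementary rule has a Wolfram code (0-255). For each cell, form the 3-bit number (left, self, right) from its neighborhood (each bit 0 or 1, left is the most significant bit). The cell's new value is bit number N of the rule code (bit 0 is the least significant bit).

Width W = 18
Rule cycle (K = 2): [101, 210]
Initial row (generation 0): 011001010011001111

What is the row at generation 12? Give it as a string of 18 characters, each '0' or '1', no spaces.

Gen 0: 011001010011001111
Gen 1 (rule 101): 001001110001000001
Gen 2 (rule 210): 010110111010100010
Gen 3 (rule 101): 011011001111101010
Gen 4 (rule 210): 101001110111100001
Gen 5 (rule 101): 111000011000101101
Gen 6 (rule 210): 011100101101000100
Gen 7 (rule 101): 000100110111010101
Gen 8 (rule 210): 001011010011000000
Gen 9 (rule 101): 101101110001011111
Gen 10 (rule 210): 000100111010001111
Gen 11 (rule 101): 110100001110100001
Gen 12 (rule 210): 010010010110010010

Answer: 010010010110010010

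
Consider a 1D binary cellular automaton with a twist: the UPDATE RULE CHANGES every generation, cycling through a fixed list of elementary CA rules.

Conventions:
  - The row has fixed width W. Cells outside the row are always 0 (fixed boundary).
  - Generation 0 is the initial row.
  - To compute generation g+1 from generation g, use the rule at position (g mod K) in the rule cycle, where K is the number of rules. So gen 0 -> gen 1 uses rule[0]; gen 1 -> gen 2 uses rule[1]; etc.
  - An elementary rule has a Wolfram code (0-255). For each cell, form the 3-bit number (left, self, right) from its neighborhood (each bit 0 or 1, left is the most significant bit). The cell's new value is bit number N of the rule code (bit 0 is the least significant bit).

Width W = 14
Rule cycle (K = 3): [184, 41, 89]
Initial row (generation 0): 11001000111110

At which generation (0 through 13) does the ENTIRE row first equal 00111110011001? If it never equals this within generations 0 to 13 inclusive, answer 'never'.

Answer: 3

Derivation:
Gen 0: 11001000111110
Gen 1 (rule 184): 10100100111101
Gen 2 (rule 41): 01000000100010
Gen 3 (rule 89): 00111110011001
Gen 4 (rule 184): 00111101010100
Gen 5 (rule 41): 10100010101001
Gen 6 (rule 89): 00011000000100
Gen 7 (rule 184): 00010100000010
Gen 8 (rule 41): 11001001111000
Gen 9 (rule 89): 11100101001111
Gen 10 (rule 184): 11010010101110
Gen 11 (rule 41): 10100001011000
Gen 12 (rule 89): 00011100011111
Gen 13 (rule 184): 00011010011110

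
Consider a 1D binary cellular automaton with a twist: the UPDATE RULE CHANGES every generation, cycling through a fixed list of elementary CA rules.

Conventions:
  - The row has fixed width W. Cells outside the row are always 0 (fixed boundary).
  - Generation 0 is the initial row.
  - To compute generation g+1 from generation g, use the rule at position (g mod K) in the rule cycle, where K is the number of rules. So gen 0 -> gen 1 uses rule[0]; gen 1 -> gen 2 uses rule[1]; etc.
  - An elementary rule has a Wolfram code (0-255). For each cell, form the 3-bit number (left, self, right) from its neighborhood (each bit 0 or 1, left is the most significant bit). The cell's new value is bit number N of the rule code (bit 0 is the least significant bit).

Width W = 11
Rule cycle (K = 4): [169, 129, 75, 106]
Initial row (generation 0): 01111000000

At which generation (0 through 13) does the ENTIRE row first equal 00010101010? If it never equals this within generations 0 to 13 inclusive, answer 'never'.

Gen 0: 01111000000
Gen 1 (rule 169): 01110011111
Gen 2 (rule 129): 00100001110
Gen 3 (rule 75): 11001111010
Gen 4 (rule 106): 11011001100
Gen 5 (rule 169): 10110001001
Gen 6 (rule 129): 00000100000
Gen 7 (rule 75): 11111001111
Gen 8 (rule 106): 10001011001
Gen 9 (rule 169): 00100110000
Gen 10 (rule 129): 10000000111
Gen 11 (rule 75): 00111111101
Gen 12 (rule 106): 01100000110
Gen 13 (rule 169): 01001110100

Answer: never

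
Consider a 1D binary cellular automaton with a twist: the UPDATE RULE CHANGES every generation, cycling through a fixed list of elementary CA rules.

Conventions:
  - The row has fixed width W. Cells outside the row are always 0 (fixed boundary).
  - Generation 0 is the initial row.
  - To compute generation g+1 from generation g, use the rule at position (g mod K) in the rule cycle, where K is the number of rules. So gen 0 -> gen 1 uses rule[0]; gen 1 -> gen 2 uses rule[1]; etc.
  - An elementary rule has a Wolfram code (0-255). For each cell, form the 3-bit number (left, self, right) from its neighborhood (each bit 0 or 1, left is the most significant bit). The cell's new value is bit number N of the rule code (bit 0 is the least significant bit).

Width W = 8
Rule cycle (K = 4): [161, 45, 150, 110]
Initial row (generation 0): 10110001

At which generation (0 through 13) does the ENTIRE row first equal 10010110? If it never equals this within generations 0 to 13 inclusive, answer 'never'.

Answer: never

Derivation:
Gen 0: 10110001
Gen 1 (rule 161): 01000100
Gen 2 (rule 45): 01010101
Gen 3 (rule 150): 11010101
Gen 4 (rule 110): 11111111
Gen 5 (rule 161): 01111110
Gen 6 (rule 45): 01000000
Gen 7 (rule 150): 11100000
Gen 8 (rule 110): 10100000
Gen 9 (rule 161): 01001111
Gen 10 (rule 45): 01001000
Gen 11 (rule 150): 11111100
Gen 12 (rule 110): 10000100
Gen 13 (rule 161): 00110001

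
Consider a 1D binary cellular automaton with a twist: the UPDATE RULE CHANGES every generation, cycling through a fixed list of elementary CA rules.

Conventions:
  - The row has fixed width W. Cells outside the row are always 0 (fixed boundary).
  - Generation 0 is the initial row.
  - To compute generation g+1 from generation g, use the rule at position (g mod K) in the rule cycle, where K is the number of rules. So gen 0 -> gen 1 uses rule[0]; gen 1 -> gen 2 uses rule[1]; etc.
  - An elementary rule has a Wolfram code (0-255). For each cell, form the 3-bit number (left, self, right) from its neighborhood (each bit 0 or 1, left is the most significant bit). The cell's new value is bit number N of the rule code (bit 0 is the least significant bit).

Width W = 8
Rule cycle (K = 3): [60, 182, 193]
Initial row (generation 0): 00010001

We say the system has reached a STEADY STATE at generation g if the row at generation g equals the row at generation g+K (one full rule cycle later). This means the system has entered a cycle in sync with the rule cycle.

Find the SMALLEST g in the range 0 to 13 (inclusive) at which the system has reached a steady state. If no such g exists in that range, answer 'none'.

Answer: 2

Derivation:
Gen 0: 00010001
Gen 1 (rule 60): 00011001
Gen 2 (rule 182): 00100111
Gen 3 (rule 193): 10000011
Gen 4 (rule 60): 11000010
Gen 5 (rule 182): 00100111
Gen 6 (rule 193): 10000011
Gen 7 (rule 60): 11000010
Gen 8 (rule 182): 00100111
Gen 9 (rule 193): 10000011
Gen 10 (rule 60): 11000010
Gen 11 (rule 182): 00100111
Gen 12 (rule 193): 10000011
Gen 13 (rule 60): 11000010
Gen 14 (rule 182): 00100111
Gen 15 (rule 193): 10000011
Gen 16 (rule 60): 11000010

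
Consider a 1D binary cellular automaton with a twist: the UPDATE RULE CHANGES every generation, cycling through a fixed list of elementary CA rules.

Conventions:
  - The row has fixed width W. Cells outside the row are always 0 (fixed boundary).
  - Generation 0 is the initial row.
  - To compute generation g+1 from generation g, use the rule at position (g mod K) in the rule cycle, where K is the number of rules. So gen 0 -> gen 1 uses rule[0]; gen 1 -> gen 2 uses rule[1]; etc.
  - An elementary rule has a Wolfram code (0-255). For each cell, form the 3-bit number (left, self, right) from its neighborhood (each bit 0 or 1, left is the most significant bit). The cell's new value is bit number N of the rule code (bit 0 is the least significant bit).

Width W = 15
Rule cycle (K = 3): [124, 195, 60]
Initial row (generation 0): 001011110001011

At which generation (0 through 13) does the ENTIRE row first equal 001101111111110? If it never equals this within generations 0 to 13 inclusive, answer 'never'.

Answer: 11

Derivation:
Gen 0: 001011110001011
Gen 1 (rule 124): 001110011001111
Gen 2 (rule 195): 110110101010111
Gen 3 (rule 60): 101101111111100
Gen 4 (rule 124): 111111000000110
Gen 5 (rule 195): 011111011111010
Gen 6 (rule 60): 010000110000111
Gen 7 (rule 124): 011000111000101
Gen 8 (rule 195): 101011011011000
Gen 9 (rule 60): 111110110110100
Gen 10 (rule 124): 100011111111110
Gen 11 (rule 195): 001101111111110
Gen 12 (rule 60): 001011000000001
Gen 13 (rule 124): 001111100000001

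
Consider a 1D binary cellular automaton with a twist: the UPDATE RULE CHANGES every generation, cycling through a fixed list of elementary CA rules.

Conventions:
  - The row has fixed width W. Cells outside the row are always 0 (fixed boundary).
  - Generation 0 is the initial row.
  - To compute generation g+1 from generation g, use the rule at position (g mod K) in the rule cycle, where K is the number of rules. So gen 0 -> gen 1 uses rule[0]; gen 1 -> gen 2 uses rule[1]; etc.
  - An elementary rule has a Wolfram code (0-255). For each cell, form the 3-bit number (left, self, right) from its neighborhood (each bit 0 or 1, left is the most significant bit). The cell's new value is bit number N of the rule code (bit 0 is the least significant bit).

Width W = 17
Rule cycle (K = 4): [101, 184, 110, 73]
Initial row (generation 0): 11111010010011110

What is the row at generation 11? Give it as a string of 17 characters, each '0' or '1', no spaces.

Answer: 11000000000011111

Derivation:
Gen 0: 11111010010011110
Gen 1 (rule 101): 00001110010000010
Gen 2 (rule 184): 00001101001000001
Gen 3 (rule 110): 00011111011000011
Gen 4 (rule 73): 11010001011011011
Gen 5 (rule 101): 01110101101101101
Gen 6 (rule 184): 01101011011011010
Gen 7 (rule 110): 11111111111111110
Gen 8 (rule 73): 10000000000000010
Gen 9 (rule 101): 10111111111111010
Gen 10 (rule 184): 01111111111110101
Gen 11 (rule 110): 11000000000011111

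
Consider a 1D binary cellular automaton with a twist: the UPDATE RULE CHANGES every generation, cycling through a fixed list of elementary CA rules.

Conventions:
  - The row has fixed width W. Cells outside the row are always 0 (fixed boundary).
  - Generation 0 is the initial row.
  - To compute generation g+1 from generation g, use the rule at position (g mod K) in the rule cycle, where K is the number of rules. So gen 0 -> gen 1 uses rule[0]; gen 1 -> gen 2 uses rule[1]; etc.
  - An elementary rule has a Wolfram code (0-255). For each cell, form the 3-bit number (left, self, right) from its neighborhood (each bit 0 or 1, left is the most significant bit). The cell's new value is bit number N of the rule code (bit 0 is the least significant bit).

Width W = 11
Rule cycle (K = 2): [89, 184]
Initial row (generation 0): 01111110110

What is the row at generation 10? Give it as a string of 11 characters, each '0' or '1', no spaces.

Answer: 00011010110

Derivation:
Gen 0: 01111110110
Gen 1 (rule 89): 01000010111
Gen 2 (rule 184): 00100001110
Gen 3 (rule 89): 10011101011
Gen 4 (rule 184): 01011010110
Gen 5 (rule 89): 00011000111
Gen 6 (rule 184): 00010100110
Gen 7 (rule 89): 11000010111
Gen 8 (rule 184): 10100001110
Gen 9 (rule 89): 00011101011
Gen 10 (rule 184): 00011010110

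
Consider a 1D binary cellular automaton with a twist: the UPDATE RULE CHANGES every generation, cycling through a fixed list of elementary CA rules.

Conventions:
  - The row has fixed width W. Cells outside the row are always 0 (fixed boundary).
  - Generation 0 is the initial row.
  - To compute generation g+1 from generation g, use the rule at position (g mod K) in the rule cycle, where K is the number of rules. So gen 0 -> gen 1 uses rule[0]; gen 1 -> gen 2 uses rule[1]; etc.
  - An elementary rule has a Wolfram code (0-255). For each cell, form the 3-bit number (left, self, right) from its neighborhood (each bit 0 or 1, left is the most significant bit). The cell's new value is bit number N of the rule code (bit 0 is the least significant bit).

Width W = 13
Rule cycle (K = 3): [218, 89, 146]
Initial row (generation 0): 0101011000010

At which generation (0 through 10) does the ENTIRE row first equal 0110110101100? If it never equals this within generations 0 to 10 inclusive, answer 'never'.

Gen 0: 0101011000010
Gen 1 (rule 218): 1000011100101
Gen 2 (rule 89): 0111010110000
Gen 3 (rule 146): 1010000001000
Gen 4 (rule 218): 0001000010100
Gen 5 (rule 89): 1100111000011
Gen 6 (rule 146): 0011010100100
Gen 7 (rule 218): 0111000011010
Gen 8 (rule 89): 0101111011001
Gen 9 (rule 146): 1000110000110
Gen 10 (rule 218): 0101111001111

Answer: never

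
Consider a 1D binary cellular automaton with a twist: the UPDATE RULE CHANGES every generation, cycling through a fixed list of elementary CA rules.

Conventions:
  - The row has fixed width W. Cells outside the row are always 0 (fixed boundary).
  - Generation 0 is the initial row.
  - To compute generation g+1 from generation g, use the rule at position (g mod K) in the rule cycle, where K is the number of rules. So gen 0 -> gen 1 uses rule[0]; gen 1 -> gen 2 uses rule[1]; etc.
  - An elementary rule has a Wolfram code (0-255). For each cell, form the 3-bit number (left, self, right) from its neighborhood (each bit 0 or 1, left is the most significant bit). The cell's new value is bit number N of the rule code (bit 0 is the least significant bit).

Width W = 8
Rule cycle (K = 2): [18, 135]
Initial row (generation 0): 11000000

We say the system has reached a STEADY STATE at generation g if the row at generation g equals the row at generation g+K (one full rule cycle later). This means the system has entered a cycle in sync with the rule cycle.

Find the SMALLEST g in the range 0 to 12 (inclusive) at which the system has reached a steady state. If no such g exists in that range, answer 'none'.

Gen 0: 11000000
Gen 1 (rule 18): 00100000
Gen 2 (rule 135): 11101111
Gen 3 (rule 18): 00000000
Gen 4 (rule 135): 11111111
Gen 5 (rule 18): 00000000
Gen 6 (rule 135): 11111111
Gen 7 (rule 18): 00000000
Gen 8 (rule 135): 11111111
Gen 9 (rule 18): 00000000
Gen 10 (rule 135): 11111111
Gen 11 (rule 18): 00000000
Gen 12 (rule 135): 11111111
Gen 13 (rule 18): 00000000
Gen 14 (rule 135): 11111111

Answer: 3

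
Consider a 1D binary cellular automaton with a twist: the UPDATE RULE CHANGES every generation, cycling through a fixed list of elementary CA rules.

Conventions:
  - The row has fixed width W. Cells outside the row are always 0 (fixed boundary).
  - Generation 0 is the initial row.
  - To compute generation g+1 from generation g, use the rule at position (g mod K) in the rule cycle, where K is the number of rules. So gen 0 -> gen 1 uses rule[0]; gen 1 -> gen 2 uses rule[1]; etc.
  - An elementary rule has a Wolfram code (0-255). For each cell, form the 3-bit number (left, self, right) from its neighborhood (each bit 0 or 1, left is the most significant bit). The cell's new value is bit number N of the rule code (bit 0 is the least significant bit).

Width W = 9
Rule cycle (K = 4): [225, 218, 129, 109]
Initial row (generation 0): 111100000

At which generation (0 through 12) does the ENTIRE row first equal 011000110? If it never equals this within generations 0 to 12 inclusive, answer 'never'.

Answer: 3

Derivation:
Gen 0: 111100000
Gen 1 (rule 225): 011101111
Gen 2 (rule 218): 111101111
Gen 3 (rule 129): 011000110
Gen 4 (rule 109): 011010110
Gen 5 (rule 225): 001101010
Gen 6 (rule 218): 011100001
Gen 7 (rule 129): 001001100
Gen 8 (rule 109): 101001101
Gen 9 (rule 225): 010000110
Gen 10 (rule 218): 101001111
Gen 11 (rule 129): 000000110
Gen 12 (rule 109): 111110110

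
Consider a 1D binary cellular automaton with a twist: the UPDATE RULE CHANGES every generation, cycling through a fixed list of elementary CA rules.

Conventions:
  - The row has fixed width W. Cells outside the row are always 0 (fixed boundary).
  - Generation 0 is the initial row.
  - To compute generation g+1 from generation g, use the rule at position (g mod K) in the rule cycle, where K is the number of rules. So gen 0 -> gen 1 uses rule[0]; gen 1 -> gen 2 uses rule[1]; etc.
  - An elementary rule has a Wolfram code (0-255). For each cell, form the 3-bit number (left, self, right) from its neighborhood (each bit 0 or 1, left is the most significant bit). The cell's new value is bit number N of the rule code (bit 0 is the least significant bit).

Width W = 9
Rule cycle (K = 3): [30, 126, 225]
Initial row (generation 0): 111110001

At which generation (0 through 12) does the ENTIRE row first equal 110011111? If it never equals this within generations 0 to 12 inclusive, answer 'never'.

Answer: 2

Derivation:
Gen 0: 111110001
Gen 1 (rule 30): 100001011
Gen 2 (rule 126): 110011111
Gen 3 (rule 225): 010001111
Gen 4 (rule 30): 111011000
Gen 5 (rule 126): 101111100
Gen 6 (rule 225): 010111101
Gen 7 (rule 30): 110100001
Gen 8 (rule 126): 111110011
Gen 9 (rule 225): 011110001
Gen 10 (rule 30): 110001011
Gen 11 (rule 126): 111011111
Gen 12 (rule 225): 011101111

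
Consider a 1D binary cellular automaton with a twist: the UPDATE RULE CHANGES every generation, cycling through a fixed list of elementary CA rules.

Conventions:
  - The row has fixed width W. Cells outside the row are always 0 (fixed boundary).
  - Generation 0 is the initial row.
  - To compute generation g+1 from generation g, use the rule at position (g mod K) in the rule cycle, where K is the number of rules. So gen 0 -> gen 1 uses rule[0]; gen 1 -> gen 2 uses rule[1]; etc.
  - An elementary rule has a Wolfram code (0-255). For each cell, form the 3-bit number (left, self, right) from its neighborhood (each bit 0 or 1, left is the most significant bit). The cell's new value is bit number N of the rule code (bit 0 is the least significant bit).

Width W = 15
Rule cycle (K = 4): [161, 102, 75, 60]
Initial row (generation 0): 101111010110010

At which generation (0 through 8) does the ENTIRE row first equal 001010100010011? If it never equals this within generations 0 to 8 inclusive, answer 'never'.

Answer: 8

Derivation:
Gen 0: 101111010110010
Gen 1 (rule 161): 010110101000000
Gen 2 (rule 102): 111011111000000
Gen 3 (rule 75): 101010001011111
Gen 4 (rule 60): 111111001110000
Gen 5 (rule 161): 011110000100111
Gen 6 (rule 102): 100010001101001
Gen 7 (rule 75): 001100111100010
Gen 8 (rule 60): 001010100010011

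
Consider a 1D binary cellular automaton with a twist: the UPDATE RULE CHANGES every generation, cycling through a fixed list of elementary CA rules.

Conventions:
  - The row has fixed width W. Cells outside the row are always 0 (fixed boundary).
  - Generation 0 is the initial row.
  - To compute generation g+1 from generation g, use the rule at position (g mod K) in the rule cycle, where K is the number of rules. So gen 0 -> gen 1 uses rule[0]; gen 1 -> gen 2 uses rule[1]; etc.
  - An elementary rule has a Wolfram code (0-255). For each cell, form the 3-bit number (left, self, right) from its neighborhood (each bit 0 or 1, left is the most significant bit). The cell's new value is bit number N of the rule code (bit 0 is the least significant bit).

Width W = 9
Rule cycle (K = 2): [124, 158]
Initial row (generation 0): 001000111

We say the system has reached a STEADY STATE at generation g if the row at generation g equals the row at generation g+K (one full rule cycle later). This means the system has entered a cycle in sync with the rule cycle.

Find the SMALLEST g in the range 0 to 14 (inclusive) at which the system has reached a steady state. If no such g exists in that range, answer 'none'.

Gen 0: 001000111
Gen 1 (rule 124): 001100101
Gen 2 (rule 158): 011011101
Gen 3 (rule 124): 011110111
Gen 4 (rule 158): 111100110
Gen 5 (rule 124): 100110111
Gen 6 (rule 158): 111100110
Gen 7 (rule 124): 100110111
Gen 8 (rule 158): 111100110
Gen 9 (rule 124): 100110111
Gen 10 (rule 158): 111100110
Gen 11 (rule 124): 100110111
Gen 12 (rule 158): 111100110
Gen 13 (rule 124): 100110111
Gen 14 (rule 158): 111100110
Gen 15 (rule 124): 100110111
Gen 16 (rule 158): 111100110

Answer: 4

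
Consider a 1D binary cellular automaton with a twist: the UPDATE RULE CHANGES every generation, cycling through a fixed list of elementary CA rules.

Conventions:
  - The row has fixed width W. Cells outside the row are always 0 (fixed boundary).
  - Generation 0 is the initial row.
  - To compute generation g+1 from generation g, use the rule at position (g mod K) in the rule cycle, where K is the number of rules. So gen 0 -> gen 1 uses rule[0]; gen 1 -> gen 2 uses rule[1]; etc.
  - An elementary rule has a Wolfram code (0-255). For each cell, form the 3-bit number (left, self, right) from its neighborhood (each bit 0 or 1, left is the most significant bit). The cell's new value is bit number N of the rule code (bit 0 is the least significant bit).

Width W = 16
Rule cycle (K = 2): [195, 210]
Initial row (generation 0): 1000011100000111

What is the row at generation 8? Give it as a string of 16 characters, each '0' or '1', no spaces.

Gen 0: 1000011100000111
Gen 1 (rule 195): 0011101101111011
Gen 2 (rule 210): 0101100100111001
Gen 3 (rule 195): 1000101001011010
Gen 4 (rule 210): 0101000110001001
Gen 5 (rule 195): 1000011010110010
Gen 6 (rule 210): 0100101000011101
Gen 7 (rule 195): 1001000011101100
Gen 8 (rule 210): 0110100101100110

Answer: 0110100101100110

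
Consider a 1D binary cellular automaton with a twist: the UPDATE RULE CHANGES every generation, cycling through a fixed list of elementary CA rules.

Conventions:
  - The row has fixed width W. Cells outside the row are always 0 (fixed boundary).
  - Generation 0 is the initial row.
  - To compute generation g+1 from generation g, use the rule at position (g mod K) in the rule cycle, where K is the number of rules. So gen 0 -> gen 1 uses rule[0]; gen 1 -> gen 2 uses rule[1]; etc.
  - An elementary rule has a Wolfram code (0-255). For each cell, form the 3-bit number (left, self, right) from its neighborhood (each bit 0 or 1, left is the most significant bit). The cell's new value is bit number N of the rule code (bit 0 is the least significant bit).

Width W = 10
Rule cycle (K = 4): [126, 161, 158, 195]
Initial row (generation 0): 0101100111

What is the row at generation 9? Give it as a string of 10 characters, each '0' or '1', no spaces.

Gen 0: 0101100111
Gen 1 (rule 126): 1111111101
Gen 2 (rule 161): 0111111010
Gen 3 (rule 158): 1111110011
Gen 4 (rule 195): 0111110101
Gen 5 (rule 126): 1100011111
Gen 6 (rule 161): 0001001110
Gen 7 (rule 158): 0011111101
Gen 8 (rule 195): 1101111100
Gen 9 (rule 126): 1111000110

Answer: 1111000110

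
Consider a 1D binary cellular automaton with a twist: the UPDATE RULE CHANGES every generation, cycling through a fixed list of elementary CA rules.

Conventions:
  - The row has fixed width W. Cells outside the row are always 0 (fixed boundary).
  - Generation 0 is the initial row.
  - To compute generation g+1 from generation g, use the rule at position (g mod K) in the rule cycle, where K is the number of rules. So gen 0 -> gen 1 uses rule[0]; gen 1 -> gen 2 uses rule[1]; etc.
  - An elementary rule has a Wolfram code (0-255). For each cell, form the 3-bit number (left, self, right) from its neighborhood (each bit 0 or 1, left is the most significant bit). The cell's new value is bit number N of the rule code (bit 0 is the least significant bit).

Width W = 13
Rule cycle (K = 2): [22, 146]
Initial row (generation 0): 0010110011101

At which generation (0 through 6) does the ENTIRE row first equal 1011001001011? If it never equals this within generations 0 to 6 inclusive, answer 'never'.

Gen 0: 0010110011101
Gen 1 (rule 22): 0110001100001
Gen 2 (rule 146): 1001010010010
Gen 3 (rule 22): 1111011111111
Gen 4 (rule 146): 0110001111110
Gen 5 (rule 22): 1001010000001
Gen 6 (rule 146): 0110001000010

Answer: never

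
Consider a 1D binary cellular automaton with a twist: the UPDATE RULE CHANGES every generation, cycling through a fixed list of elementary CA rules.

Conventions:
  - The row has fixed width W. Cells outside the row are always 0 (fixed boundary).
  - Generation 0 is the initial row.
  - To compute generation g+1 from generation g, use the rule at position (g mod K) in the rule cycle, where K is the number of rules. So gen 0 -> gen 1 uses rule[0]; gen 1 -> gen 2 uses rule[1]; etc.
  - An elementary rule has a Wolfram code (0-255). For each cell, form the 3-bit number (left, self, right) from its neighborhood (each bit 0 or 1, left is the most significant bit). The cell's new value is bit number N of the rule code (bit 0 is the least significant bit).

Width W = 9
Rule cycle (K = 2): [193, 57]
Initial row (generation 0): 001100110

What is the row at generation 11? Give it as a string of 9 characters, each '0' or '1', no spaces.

Answer: 000001000

Derivation:
Gen 0: 001100110
Gen 1 (rule 193): 100100010
Gen 2 (rule 57): 010011001
Gen 3 (rule 193): 000001000
Gen 4 (rule 57): 111100111
Gen 5 (rule 193): 011100011
Gen 6 (rule 57): 010011010
Gen 7 (rule 193): 000001000
Gen 8 (rule 57): 111100111
Gen 9 (rule 193): 011100011
Gen 10 (rule 57): 010011010
Gen 11 (rule 193): 000001000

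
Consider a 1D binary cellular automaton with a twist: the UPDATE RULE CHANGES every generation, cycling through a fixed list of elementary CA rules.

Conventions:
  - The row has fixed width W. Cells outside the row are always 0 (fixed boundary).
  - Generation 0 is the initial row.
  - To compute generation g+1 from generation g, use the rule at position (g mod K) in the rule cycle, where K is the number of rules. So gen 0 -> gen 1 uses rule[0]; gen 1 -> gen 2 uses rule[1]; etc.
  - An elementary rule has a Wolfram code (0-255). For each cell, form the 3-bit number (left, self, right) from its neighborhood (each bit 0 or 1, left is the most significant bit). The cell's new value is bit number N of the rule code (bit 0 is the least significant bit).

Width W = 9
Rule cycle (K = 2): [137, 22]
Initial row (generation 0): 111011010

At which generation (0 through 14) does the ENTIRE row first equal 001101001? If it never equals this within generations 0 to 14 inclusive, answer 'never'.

Answer: 5

Derivation:
Gen 0: 111011010
Gen 1 (rule 137): 110010000
Gen 2 (rule 22): 001111000
Gen 3 (rule 137): 101110011
Gen 4 (rule 22): 100001100
Gen 5 (rule 137): 001101001
Gen 6 (rule 22): 010001111
Gen 7 (rule 137): 000101110
Gen 8 (rule 22): 001100001
Gen 9 (rule 137): 101001100
Gen 10 (rule 22): 101110010
Gen 11 (rule 137): 001100000
Gen 12 (rule 22): 010010000
Gen 13 (rule 137): 000000111
Gen 14 (rule 22): 000001000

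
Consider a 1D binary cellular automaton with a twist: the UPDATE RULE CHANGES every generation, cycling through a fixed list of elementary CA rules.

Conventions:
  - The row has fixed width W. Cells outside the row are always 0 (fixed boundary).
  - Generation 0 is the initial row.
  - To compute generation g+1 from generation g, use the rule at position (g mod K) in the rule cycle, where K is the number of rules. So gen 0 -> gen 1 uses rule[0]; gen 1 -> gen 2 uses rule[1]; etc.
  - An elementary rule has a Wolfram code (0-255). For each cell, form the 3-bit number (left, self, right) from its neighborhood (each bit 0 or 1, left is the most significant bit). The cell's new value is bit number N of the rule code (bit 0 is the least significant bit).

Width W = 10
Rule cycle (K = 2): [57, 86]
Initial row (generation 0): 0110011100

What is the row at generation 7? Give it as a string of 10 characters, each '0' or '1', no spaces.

Answer: 1010110111

Derivation:
Gen 0: 0110011100
Gen 1 (rule 57): 0101010011
Gen 2 (rule 86): 1101011101
Gen 3 (rule 57): 1010110010
Gen 4 (rule 86): 1010011111
Gen 5 (rule 57): 0101010000
Gen 6 (rule 86): 1101011000
Gen 7 (rule 57): 1010110111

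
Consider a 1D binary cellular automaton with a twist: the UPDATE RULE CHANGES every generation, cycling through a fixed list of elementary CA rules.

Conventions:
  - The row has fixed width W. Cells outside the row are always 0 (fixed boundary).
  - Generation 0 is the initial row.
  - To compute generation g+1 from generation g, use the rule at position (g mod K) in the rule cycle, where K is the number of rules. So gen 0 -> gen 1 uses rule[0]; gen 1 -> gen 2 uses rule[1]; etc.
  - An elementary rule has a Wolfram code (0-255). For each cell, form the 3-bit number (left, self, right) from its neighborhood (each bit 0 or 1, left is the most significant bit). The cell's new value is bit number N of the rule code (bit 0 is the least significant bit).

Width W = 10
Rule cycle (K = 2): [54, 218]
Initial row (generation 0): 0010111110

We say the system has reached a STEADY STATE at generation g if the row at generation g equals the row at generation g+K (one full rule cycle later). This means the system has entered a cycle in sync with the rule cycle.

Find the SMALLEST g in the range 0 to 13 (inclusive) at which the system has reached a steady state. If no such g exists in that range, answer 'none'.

Answer: 11

Derivation:
Gen 0: 0010111110
Gen 1 (rule 54): 0111000001
Gen 2 (rule 218): 1111100010
Gen 3 (rule 54): 0000010111
Gen 4 (rule 218): 0000100111
Gen 5 (rule 54): 0001111000
Gen 6 (rule 218): 0011111100
Gen 7 (rule 54): 0100000010
Gen 8 (rule 218): 1010000101
Gen 9 (rule 54): 1111001111
Gen 10 (rule 218): 1111111111
Gen 11 (rule 54): 0000000000
Gen 12 (rule 218): 0000000000
Gen 13 (rule 54): 0000000000
Gen 14 (rule 218): 0000000000
Gen 15 (rule 54): 0000000000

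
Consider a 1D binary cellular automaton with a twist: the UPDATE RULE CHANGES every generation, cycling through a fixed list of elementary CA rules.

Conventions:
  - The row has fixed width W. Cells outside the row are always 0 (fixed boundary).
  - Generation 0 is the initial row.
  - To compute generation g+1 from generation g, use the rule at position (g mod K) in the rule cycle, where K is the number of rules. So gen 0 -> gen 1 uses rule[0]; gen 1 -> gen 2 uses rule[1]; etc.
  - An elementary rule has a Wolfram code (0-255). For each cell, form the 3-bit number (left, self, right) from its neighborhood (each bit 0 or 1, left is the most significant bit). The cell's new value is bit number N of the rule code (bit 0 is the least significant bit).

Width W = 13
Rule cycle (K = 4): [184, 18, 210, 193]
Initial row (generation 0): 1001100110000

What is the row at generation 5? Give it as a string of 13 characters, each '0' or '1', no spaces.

Gen 0: 1001100110000
Gen 1 (rule 184): 0101010101000
Gen 2 (rule 18): 1000000000100
Gen 3 (rule 210): 0100000001010
Gen 4 (rule 193): 0001111100000
Gen 5 (rule 184): 0001111010000

Answer: 0001111010000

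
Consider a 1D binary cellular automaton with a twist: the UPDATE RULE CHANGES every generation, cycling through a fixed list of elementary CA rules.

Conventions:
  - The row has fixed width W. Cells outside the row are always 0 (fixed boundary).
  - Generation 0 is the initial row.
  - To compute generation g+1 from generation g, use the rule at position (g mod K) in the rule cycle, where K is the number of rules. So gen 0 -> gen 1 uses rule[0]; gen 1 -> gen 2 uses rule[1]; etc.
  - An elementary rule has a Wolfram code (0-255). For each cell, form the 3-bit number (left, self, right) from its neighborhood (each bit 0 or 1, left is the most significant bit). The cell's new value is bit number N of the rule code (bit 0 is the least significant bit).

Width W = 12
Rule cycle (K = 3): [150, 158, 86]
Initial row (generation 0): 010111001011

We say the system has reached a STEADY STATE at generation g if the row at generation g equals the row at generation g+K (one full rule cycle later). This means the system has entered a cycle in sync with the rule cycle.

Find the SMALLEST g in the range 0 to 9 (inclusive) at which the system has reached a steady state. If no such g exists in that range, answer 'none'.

Gen 0: 010111001011
Gen 1 (rule 150): 110010111000
Gen 2 (rule 158): 101110110100
Gen 3 (rule 86): 100010010110
Gen 4 (rule 150): 110111110001
Gen 5 (rule 158): 100111101011
Gen 6 (rule 86): 111000101001
Gen 7 (rule 150): 010101101111
Gen 8 (rule 158): 110101001110
Gen 9 (rule 86): 010101110011
Gen 10 (rule 150): 110100101100
Gen 11 (rule 158): 100111101010
Gen 12 (rule 86): 111000101011

Answer: none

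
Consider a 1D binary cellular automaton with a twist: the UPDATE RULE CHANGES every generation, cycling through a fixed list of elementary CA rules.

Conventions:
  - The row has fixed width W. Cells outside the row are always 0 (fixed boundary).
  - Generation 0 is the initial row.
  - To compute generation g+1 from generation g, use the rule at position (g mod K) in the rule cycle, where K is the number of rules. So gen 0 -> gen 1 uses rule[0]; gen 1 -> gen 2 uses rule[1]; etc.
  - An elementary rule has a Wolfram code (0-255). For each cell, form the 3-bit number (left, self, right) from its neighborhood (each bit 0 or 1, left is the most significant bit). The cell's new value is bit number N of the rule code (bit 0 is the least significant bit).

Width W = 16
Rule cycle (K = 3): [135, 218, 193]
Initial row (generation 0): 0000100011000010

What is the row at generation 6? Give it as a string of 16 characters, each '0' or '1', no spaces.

Gen 0: 0000100011000010
Gen 1 (rule 135): 1111101100011110
Gen 2 (rule 218): 1111101110111111
Gen 3 (rule 193): 0111100110011111
Gen 4 (rule 135): 1011001000101110
Gen 5 (rule 218): 0011110101001111
Gen 6 (rule 193): 1001110000000111

Answer: 1001110000000111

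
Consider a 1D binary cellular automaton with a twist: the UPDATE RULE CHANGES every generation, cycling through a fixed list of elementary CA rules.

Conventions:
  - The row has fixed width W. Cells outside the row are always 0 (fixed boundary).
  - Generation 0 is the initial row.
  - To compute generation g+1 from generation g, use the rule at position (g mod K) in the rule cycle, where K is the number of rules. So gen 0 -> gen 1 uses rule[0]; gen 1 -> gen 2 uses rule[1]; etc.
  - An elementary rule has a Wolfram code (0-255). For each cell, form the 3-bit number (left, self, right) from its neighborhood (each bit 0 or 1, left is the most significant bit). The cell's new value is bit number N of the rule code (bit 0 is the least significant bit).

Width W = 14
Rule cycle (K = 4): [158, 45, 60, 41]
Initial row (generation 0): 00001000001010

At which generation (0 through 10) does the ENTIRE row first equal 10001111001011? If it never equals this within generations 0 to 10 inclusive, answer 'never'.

Answer: never

Derivation:
Gen 0: 00001000001010
Gen 1 (rule 158): 00011100011011
Gen 2 (rule 45): 11010001010110
Gen 3 (rule 60): 10111001111101
Gen 4 (rule 41): 01100001000010
Gen 5 (rule 158): 11010011100111
Gen 6 (rule 45): 10110010000100
Gen 7 (rule 60): 11101011000110
Gen 8 (rule 41): 10010110010100
Gen 9 (rule 158): 11110101110110
Gen 10 (rule 45): 10001111001100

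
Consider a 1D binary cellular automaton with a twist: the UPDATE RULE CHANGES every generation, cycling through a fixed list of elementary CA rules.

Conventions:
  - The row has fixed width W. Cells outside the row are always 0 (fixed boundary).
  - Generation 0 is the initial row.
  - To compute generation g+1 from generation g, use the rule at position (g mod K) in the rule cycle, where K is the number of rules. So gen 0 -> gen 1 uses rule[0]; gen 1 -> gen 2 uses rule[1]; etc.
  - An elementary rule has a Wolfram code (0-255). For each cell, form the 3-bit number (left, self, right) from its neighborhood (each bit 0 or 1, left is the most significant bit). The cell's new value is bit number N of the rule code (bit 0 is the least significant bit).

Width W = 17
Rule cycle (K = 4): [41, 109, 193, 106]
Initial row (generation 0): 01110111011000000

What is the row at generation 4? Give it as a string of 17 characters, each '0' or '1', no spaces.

Gen 0: 01110111011000000
Gen 1 (rule 41): 01001100110011111
Gen 2 (rule 109): 01001100110010001
Gen 3 (rule 193): 00000100010000100
Gen 4 (rule 106): 00001000100001000

Answer: 00001000100001000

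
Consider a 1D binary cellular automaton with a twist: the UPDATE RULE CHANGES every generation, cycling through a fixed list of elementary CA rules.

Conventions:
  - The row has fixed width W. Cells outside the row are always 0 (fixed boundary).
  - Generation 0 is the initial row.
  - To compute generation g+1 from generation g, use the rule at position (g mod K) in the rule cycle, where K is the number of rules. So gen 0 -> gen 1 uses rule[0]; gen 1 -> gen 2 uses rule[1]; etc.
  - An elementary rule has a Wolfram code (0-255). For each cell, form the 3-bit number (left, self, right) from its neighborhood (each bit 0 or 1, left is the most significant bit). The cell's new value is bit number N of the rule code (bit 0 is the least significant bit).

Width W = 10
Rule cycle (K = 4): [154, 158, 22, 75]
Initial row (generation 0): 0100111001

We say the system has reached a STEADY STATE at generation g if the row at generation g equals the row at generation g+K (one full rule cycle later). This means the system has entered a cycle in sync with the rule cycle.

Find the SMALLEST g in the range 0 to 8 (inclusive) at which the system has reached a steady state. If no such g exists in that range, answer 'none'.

Answer: none

Derivation:
Gen 0: 0100111001
Gen 1 (rule 154): 1011110110
Gen 2 (rule 158): 1011100101
Gen 3 (rule 22): 1000011101
Gen 4 (rule 75): 0011110100
Gen 5 (rule 154): 0111100010
Gen 6 (rule 158): 1111010111
Gen 7 (rule 22): 0000010000
Gen 8 (rule 75): 1111100111
Gen 9 (rule 154): 1111011110
Gen 10 (rule 158): 1110011101
Gen 11 (rule 22): 0001100001
Gen 12 (rule 75): 1111101110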